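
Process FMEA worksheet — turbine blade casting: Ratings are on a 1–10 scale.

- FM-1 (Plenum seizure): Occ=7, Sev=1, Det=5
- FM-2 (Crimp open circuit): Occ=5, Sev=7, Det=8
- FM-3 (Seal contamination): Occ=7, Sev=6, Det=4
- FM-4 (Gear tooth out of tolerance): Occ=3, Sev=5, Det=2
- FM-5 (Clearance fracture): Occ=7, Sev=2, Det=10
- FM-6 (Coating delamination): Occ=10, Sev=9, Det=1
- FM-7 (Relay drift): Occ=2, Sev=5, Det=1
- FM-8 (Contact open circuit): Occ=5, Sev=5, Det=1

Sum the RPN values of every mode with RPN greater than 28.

743

RPN = Severity × Occurrence × Detection:
  FM-1: 1 × 7 × 5 = 35
  FM-2: 7 × 5 × 8 = 280
  FM-3: 6 × 7 × 4 = 168
  FM-4: 5 × 3 × 2 = 30
  FM-5: 2 × 7 × 10 = 140
  FM-6: 9 × 10 × 1 = 90
  FM-7: 5 × 2 × 1 = 10
  FM-8: 5 × 5 × 1 = 25
RPN > 28: FM-1 (35), FM-2 (280), FM-3 (168), FM-4 (30), FM-5 (140), FM-6 (90).
Sum: 35 + 280 + 168 + 30 + 140 + 90 = 743.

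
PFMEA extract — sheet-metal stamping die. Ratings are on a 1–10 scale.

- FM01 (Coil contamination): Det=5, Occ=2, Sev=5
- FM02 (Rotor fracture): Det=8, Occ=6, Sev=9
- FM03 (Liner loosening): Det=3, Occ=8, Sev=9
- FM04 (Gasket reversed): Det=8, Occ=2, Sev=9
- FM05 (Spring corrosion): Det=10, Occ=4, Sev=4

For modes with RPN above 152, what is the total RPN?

808

RPN = Severity × Occurrence × Detection:
  FM01: 5 × 2 × 5 = 50
  FM02: 9 × 6 × 8 = 432
  FM03: 9 × 8 × 3 = 216
  FM04: 9 × 2 × 8 = 144
  FM05: 4 × 4 × 10 = 160
RPN > 152: FM02 (432), FM03 (216), FM05 (160).
Sum: 432 + 216 + 160 = 808.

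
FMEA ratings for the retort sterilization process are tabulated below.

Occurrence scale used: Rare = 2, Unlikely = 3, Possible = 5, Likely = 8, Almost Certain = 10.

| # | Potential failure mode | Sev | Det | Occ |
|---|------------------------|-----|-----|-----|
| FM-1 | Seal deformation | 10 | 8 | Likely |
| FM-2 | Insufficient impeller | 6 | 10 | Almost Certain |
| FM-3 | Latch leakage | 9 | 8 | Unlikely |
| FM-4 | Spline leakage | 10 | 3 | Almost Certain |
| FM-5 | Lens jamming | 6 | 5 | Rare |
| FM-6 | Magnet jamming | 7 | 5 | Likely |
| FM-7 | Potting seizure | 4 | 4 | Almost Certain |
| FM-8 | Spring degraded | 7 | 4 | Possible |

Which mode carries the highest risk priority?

RPN = Severity × Occurrence × Detection:
  FM-1: 10 × 8 × 8 = 640
  FM-2: 6 × 10 × 10 = 600
  FM-3: 9 × 3 × 8 = 216
  FM-4: 10 × 10 × 3 = 300
  FM-5: 6 × 2 × 5 = 60
  FM-6: 7 × 8 × 5 = 280
  FM-7: 4 × 10 × 4 = 160
  FM-8: 7 × 5 × 4 = 140
Highest RPN is 640 → FM-1.

FM-1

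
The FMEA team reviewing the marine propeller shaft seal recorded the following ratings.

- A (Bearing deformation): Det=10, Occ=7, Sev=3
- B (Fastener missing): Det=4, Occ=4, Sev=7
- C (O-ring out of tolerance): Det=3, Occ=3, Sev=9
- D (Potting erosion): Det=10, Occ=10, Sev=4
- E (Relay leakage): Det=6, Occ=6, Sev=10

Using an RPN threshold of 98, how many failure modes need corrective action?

RPN = Severity × Occurrence × Detection:
  A: 3 × 7 × 10 = 210
  B: 7 × 4 × 4 = 112
  C: 9 × 3 × 3 = 81
  D: 4 × 10 × 10 = 400
  E: 10 × 6 × 6 = 360
Modes with RPN ≥ 98: A (210), B (112), D (400), E (360) → 4.

4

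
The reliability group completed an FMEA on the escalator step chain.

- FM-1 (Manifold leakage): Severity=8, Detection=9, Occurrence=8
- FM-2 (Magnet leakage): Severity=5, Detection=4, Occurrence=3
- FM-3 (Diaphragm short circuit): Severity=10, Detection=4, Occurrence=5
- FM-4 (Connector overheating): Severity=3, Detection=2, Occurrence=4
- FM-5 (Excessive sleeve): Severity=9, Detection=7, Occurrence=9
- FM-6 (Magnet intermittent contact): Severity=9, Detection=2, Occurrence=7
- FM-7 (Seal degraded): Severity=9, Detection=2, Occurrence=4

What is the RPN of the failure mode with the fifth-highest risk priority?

72

RPN = Severity × Occurrence × Detection:
  FM-1: 8 × 8 × 9 = 576
  FM-2: 5 × 3 × 4 = 60
  FM-3: 10 × 5 × 4 = 200
  FM-4: 3 × 4 × 2 = 24
  FM-5: 9 × 9 × 7 = 567
  FM-6: 9 × 7 × 2 = 126
  FM-7: 9 × 4 × 2 = 72
Sorted descending: 576, 567, 200, 126, 72, 60, 24.
The fifth-highest RPN is 72 (FM-7).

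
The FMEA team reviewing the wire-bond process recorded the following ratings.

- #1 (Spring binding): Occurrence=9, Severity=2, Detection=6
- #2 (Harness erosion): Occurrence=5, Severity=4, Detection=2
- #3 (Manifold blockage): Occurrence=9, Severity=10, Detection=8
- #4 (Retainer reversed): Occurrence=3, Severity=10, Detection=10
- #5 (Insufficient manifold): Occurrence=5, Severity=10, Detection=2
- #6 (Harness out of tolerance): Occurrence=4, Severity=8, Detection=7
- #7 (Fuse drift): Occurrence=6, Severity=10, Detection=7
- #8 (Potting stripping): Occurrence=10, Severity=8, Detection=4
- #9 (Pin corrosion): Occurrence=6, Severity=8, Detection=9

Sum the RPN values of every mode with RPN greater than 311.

1892

RPN = Severity × Occurrence × Detection:
  #1: 2 × 9 × 6 = 108
  #2: 4 × 5 × 2 = 40
  #3: 10 × 9 × 8 = 720
  #4: 10 × 3 × 10 = 300
  #5: 10 × 5 × 2 = 100
  #6: 8 × 4 × 7 = 224
  #7: 10 × 6 × 7 = 420
  #8: 8 × 10 × 4 = 320
  #9: 8 × 6 × 9 = 432
RPN > 311: #3 (720), #7 (420), #8 (320), #9 (432).
Sum: 720 + 420 + 320 + 432 = 1892.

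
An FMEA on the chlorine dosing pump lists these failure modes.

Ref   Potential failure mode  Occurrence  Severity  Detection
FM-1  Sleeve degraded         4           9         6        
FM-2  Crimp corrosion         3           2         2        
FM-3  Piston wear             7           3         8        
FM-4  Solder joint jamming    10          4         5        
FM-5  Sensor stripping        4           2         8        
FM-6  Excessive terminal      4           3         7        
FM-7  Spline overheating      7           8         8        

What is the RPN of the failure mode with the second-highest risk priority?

RPN = Severity × Occurrence × Detection:
  FM-1: 9 × 4 × 6 = 216
  FM-2: 2 × 3 × 2 = 12
  FM-3: 3 × 7 × 8 = 168
  FM-4: 4 × 10 × 5 = 200
  FM-5: 2 × 4 × 8 = 64
  FM-6: 3 × 4 × 7 = 84
  FM-7: 8 × 7 × 8 = 448
Sorted descending: 448, 216, 200, 168, 84, 64, 12.
The second-highest RPN is 216 (FM-1).

216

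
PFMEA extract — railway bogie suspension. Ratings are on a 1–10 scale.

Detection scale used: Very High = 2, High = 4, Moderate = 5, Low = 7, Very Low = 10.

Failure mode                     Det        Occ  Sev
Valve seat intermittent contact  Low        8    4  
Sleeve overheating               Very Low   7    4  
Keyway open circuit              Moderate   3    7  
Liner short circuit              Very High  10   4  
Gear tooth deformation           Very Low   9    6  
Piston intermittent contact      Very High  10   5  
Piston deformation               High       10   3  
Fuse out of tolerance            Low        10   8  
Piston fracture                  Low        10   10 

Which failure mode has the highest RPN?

RPN = Severity × Occurrence × Detection:
  Valve seat intermittent contact: 4 × 8 × 7 = 224
  Sleeve overheating: 4 × 7 × 10 = 280
  Keyway open circuit: 7 × 3 × 5 = 105
  Liner short circuit: 4 × 10 × 2 = 80
  Gear tooth deformation: 6 × 9 × 10 = 540
  Piston intermittent contact: 5 × 10 × 2 = 100
  Piston deformation: 3 × 10 × 4 = 120
  Fuse out of tolerance: 8 × 10 × 7 = 560
  Piston fracture: 10 × 10 × 7 = 700
Highest RPN is 700 → Piston fracture.

Piston fracture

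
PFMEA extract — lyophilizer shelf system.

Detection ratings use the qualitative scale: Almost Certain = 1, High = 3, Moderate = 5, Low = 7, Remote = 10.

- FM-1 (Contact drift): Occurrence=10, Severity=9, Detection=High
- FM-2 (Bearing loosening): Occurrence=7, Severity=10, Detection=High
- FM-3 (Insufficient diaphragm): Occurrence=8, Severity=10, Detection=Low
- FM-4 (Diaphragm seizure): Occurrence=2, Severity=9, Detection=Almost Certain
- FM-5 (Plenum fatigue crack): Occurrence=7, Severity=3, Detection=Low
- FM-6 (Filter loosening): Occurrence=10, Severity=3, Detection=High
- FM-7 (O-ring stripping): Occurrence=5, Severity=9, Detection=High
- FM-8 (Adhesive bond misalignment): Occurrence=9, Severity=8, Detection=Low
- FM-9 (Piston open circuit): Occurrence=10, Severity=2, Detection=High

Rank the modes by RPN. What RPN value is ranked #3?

RPN = Severity × Occurrence × Detection:
  FM-1: 9 × 10 × 3 = 270
  FM-2: 10 × 7 × 3 = 210
  FM-3: 10 × 8 × 7 = 560
  FM-4: 9 × 2 × 1 = 18
  FM-5: 3 × 7 × 7 = 147
  FM-6: 3 × 10 × 3 = 90
  FM-7: 9 × 5 × 3 = 135
  FM-8: 8 × 9 × 7 = 504
  FM-9: 2 × 10 × 3 = 60
Sorted descending: 560, 504, 270, 210, 147, 135, 90, 60, 18.
The third-highest RPN is 270 (FM-1).

270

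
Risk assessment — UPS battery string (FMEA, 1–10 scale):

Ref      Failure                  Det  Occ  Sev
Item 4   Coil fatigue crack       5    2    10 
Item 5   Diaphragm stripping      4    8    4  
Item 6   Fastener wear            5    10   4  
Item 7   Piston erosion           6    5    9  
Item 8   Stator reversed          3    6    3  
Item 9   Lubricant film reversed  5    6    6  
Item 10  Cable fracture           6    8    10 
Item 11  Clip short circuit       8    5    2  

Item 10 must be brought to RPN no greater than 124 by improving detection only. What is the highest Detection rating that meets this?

Item 10: S=10, O=8, D=6 → current RPN = 480.
Fixed product = 80. Need 80 × D ≤ 124, so D ≤ 124/80 = 1.55.
Maximum integer Detection rating = 1 (gives RPN 80; D=2 would give 160 > 124).

1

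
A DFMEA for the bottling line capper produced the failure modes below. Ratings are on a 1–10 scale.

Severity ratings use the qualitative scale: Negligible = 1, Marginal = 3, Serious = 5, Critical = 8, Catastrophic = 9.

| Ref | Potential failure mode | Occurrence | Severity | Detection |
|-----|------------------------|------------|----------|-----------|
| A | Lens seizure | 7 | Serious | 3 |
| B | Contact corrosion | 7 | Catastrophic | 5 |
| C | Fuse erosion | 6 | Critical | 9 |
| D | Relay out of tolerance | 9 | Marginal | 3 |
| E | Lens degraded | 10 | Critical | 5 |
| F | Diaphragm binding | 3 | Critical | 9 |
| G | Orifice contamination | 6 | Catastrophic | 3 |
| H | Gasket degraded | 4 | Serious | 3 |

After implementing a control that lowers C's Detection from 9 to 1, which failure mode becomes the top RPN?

E

RPN = Severity × Occurrence × Detection:
  A: 5 × 7 × 3 = 105
  B: 9 × 7 × 5 = 315
  C: 8 × 6 × 9 = 432
  D: 3 × 9 × 3 = 81
  E: 8 × 10 × 5 = 400
  F: 8 × 3 × 9 = 216
  G: 9 × 6 × 3 = 162
  H: 5 × 4 × 3 = 60
After action: C → 8 × 6 × 1 = 48.
Revised RPNs: E=400, B=315, F=216, G=162, A=105, D=81, H=60, C=48.
Highest is now E (400).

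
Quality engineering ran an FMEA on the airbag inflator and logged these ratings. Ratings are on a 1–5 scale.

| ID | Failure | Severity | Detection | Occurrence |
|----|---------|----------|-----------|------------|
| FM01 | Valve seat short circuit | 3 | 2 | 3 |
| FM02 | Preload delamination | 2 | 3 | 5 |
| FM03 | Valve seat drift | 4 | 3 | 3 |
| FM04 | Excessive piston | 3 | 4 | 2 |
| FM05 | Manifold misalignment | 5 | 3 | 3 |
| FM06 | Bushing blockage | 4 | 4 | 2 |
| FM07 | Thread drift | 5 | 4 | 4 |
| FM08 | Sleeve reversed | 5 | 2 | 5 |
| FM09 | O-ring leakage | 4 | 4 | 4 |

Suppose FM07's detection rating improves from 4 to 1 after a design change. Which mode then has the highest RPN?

RPN = Severity × Occurrence × Detection:
  FM01: 3 × 3 × 2 = 18
  FM02: 2 × 5 × 3 = 30
  FM03: 4 × 3 × 3 = 36
  FM04: 3 × 2 × 4 = 24
  FM05: 5 × 3 × 3 = 45
  FM06: 4 × 2 × 4 = 32
  FM07: 5 × 4 × 4 = 80
  FM08: 5 × 5 × 2 = 50
  FM09: 4 × 4 × 4 = 64
After action: FM07 → 5 × 4 × 1 = 20.
Revised RPNs: FM09=64, FM08=50, FM05=45, FM03=36, FM06=32, FM02=30, FM04=24, FM07=20, FM01=18.
Highest is now FM09 (64).

FM09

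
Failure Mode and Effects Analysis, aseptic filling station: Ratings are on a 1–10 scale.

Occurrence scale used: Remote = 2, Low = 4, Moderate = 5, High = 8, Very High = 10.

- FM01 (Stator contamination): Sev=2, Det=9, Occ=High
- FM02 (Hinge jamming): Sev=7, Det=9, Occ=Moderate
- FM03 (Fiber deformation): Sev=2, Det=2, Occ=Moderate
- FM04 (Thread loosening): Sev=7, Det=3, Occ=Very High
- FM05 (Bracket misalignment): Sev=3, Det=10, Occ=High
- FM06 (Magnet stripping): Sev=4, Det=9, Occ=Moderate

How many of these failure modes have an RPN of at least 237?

RPN = Severity × Occurrence × Detection:
  FM01: 2 × 8 × 9 = 144
  FM02: 7 × 5 × 9 = 315
  FM03: 2 × 5 × 2 = 20
  FM04: 7 × 10 × 3 = 210
  FM05: 3 × 8 × 10 = 240
  FM06: 4 × 5 × 9 = 180
Modes with RPN ≥ 237: FM02 (315), FM05 (240) → 2.

2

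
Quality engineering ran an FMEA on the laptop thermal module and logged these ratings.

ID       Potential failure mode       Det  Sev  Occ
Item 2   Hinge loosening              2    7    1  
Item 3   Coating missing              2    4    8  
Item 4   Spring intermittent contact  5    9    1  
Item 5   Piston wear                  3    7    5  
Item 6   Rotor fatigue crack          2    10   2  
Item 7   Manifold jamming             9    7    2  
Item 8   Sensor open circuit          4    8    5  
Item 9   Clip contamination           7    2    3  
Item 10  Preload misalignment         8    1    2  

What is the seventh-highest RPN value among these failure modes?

RPN = Severity × Occurrence × Detection:
  Item 2: 7 × 1 × 2 = 14
  Item 3: 4 × 8 × 2 = 64
  Item 4: 9 × 1 × 5 = 45
  Item 5: 7 × 5 × 3 = 105
  Item 6: 10 × 2 × 2 = 40
  Item 7: 7 × 2 × 9 = 126
  Item 8: 8 × 5 × 4 = 160
  Item 9: 2 × 3 × 7 = 42
  Item 10: 1 × 2 × 8 = 16
Sorted descending: 160, 126, 105, 64, 45, 42, 40, 16, 14.
The seventh-highest RPN is 40 (Item 6).

40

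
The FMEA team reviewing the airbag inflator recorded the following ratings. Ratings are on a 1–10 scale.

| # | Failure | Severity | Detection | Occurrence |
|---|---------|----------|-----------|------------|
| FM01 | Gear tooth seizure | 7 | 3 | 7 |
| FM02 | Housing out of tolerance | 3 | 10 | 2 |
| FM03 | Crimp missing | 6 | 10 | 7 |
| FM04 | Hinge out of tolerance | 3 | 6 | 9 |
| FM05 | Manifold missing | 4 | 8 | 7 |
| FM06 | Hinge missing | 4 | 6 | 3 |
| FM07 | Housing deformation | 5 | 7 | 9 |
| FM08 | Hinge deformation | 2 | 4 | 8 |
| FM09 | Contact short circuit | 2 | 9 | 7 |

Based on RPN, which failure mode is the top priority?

FM03

RPN = Severity × Occurrence × Detection:
  FM01: 7 × 7 × 3 = 147
  FM02: 3 × 2 × 10 = 60
  FM03: 6 × 7 × 10 = 420
  FM04: 3 × 9 × 6 = 162
  FM05: 4 × 7 × 8 = 224
  FM06: 4 × 3 × 6 = 72
  FM07: 5 × 9 × 7 = 315
  FM08: 2 × 8 × 4 = 64
  FM09: 2 × 7 × 9 = 126
Highest RPN is 420 → FM03.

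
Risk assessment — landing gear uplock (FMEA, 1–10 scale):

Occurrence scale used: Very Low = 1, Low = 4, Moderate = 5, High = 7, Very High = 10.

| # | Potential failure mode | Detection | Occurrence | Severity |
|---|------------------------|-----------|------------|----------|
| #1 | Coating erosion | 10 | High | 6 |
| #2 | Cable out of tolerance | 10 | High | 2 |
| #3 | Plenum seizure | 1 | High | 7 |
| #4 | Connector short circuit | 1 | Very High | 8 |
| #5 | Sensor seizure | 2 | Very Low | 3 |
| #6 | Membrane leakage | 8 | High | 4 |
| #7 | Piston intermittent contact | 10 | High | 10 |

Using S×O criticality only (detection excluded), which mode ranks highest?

Criticality = Severity × Occurrence:
  #1: 6 × 7 = 42
  #2: 2 × 7 = 14
  #3: 7 × 7 = 49
  #4: 8 × 10 = 80
  #5: 3 × 1 = 3
  #6: 4 × 7 = 28
  #7: 10 × 7 = 70
Highest criticality is 80 → #4.

#4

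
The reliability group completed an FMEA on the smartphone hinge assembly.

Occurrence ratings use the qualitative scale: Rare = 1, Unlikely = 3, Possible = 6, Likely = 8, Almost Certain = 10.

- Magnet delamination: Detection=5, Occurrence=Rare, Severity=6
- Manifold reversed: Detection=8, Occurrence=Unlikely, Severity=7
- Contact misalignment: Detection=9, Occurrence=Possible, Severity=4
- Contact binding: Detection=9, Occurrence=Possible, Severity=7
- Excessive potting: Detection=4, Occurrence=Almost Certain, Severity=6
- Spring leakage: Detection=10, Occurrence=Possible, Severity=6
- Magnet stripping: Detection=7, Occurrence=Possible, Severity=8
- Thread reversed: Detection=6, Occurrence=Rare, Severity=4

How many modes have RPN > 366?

1

RPN = Severity × Occurrence × Detection:
  Magnet delamination: 6 × 1 × 5 = 30
  Manifold reversed: 7 × 3 × 8 = 168
  Contact misalignment: 4 × 6 × 9 = 216
  Contact binding: 7 × 6 × 9 = 378
  Excessive potting: 6 × 10 × 4 = 240
  Spring leakage: 6 × 6 × 10 = 360
  Magnet stripping: 8 × 6 × 7 = 336
  Thread reversed: 4 × 1 × 6 = 24
Modes with RPN > 366: Contact binding (378) → 1.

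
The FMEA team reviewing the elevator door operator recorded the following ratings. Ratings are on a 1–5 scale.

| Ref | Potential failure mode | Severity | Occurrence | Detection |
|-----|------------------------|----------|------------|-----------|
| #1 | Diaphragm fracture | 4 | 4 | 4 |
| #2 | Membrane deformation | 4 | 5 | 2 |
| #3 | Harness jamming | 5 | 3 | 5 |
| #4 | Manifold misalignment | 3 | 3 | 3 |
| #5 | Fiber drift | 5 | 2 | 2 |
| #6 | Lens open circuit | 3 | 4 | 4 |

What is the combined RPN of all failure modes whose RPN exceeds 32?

RPN = Severity × Occurrence × Detection:
  #1: 4 × 4 × 4 = 64
  #2: 4 × 5 × 2 = 40
  #3: 5 × 3 × 5 = 75
  #4: 3 × 3 × 3 = 27
  #5: 5 × 2 × 2 = 20
  #6: 3 × 4 × 4 = 48
RPN > 32: #1 (64), #2 (40), #3 (75), #6 (48).
Sum: 64 + 40 + 75 + 48 = 227.

227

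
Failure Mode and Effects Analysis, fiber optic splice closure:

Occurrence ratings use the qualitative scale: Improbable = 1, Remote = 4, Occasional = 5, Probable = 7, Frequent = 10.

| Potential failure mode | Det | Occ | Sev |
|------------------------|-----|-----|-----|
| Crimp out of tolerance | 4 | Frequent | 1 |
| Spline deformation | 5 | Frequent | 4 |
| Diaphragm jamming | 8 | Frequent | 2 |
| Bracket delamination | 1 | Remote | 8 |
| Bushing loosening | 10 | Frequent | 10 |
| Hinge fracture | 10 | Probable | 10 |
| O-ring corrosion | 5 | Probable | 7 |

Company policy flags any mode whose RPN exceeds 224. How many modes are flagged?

3

RPN = Severity × Occurrence × Detection:
  Crimp out of tolerance: 1 × 10 × 4 = 40
  Spline deformation: 4 × 10 × 5 = 200
  Diaphragm jamming: 2 × 10 × 8 = 160
  Bracket delamination: 8 × 4 × 1 = 32
  Bushing loosening: 10 × 10 × 10 = 1000
  Hinge fracture: 10 × 7 × 10 = 700
  O-ring corrosion: 7 × 7 × 5 = 245
Modes with RPN > 224: Bushing loosening (1000), Hinge fracture (700), O-ring corrosion (245) → 3.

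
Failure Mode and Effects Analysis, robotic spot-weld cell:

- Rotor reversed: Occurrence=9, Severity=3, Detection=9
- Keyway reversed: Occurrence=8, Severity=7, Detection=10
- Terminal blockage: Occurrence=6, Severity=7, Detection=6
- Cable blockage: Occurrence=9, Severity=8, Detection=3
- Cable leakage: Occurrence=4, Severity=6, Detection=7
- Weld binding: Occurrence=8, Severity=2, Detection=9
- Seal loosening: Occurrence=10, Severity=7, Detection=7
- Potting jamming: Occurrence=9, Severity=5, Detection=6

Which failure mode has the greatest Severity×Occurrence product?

Cable blockage

Criticality = Severity × Occurrence:
  Rotor reversed: 3 × 9 = 27
  Keyway reversed: 7 × 8 = 56
  Terminal blockage: 7 × 6 = 42
  Cable blockage: 8 × 9 = 72
  Cable leakage: 6 × 4 = 24
  Weld binding: 2 × 8 = 16
  Seal loosening: 7 × 10 = 70
  Potting jamming: 5 × 9 = 45
Highest criticality is 72 → Cable blockage.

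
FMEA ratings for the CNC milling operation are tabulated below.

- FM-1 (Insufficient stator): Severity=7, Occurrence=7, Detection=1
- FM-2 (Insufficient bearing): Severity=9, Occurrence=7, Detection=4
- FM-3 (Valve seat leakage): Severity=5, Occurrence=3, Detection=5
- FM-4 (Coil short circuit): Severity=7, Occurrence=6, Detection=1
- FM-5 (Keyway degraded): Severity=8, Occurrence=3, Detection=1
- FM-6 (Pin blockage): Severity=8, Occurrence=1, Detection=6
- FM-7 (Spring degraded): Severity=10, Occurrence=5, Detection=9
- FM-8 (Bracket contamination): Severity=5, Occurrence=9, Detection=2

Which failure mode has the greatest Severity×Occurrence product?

Criticality = Severity × Occurrence:
  FM-1: 7 × 7 = 49
  FM-2: 9 × 7 = 63
  FM-3: 5 × 3 = 15
  FM-4: 7 × 6 = 42
  FM-5: 8 × 3 = 24
  FM-6: 8 × 1 = 8
  FM-7: 10 × 5 = 50
  FM-8: 5 × 9 = 45
Highest criticality is 63 → FM-2.

FM-2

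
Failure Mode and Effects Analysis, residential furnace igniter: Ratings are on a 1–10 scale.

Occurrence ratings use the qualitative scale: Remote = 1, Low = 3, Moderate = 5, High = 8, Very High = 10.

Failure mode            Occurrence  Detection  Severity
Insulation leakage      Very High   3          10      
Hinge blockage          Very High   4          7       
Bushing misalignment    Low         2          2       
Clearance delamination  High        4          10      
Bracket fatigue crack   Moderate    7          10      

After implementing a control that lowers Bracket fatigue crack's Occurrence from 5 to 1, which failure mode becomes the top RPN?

Clearance delamination

RPN = Severity × Occurrence × Detection:
  Insulation leakage: 10 × 10 × 3 = 300
  Hinge blockage: 7 × 10 × 4 = 280
  Bushing misalignment: 2 × 3 × 2 = 12
  Clearance delamination: 10 × 8 × 4 = 320
  Bracket fatigue crack: 10 × 5 × 7 = 350
After action: Bracket fatigue crack → 10 × 1 × 7 = 70.
Revised RPNs: Clearance delamination=320, Insulation leakage=300, Hinge blockage=280, Bracket fatigue crack=70, Bushing misalignment=12.
Highest is now Clearance delamination (320).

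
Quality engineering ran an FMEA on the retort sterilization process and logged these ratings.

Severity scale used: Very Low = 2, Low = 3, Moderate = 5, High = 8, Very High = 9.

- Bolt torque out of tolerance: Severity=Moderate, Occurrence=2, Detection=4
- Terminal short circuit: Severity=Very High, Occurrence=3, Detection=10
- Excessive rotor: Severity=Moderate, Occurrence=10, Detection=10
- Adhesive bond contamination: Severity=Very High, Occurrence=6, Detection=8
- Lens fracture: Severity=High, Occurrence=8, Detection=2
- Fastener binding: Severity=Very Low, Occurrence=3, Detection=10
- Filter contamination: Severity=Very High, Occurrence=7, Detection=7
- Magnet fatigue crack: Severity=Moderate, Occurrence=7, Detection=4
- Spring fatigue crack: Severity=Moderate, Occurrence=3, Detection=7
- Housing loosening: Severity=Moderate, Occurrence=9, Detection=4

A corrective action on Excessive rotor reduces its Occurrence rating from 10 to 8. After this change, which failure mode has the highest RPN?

Filter contamination

RPN = Severity × Occurrence × Detection:
  Bolt torque out of tolerance: 5 × 2 × 4 = 40
  Terminal short circuit: 9 × 3 × 10 = 270
  Excessive rotor: 5 × 10 × 10 = 500
  Adhesive bond contamination: 9 × 6 × 8 = 432
  Lens fracture: 8 × 8 × 2 = 128
  Fastener binding: 2 × 3 × 10 = 60
  Filter contamination: 9 × 7 × 7 = 441
  Magnet fatigue crack: 5 × 7 × 4 = 140
  Spring fatigue crack: 5 × 3 × 7 = 105
  Housing loosening: 5 × 9 × 4 = 180
After action: Excessive rotor → 5 × 8 × 10 = 400.
Revised RPNs: Filter contamination=441, Adhesive bond contamination=432, Excessive rotor=400, Terminal short circuit=270, Housing loosening=180, Magnet fatigue crack=140, Lens fracture=128, Spring fatigue crack=105, Fastener binding=60, Bolt torque out of tolerance=40.
Highest is now Filter contamination (441).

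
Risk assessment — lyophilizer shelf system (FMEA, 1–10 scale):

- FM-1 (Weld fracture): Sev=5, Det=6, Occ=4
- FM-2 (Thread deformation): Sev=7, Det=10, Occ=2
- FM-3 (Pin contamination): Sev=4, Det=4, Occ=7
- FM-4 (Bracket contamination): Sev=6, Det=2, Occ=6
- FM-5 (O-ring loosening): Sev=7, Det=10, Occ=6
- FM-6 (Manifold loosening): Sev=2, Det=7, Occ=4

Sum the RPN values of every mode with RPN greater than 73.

RPN = Severity × Occurrence × Detection:
  FM-1: 5 × 4 × 6 = 120
  FM-2: 7 × 2 × 10 = 140
  FM-3: 4 × 7 × 4 = 112
  FM-4: 6 × 6 × 2 = 72
  FM-5: 7 × 6 × 10 = 420
  FM-6: 2 × 4 × 7 = 56
RPN > 73: FM-1 (120), FM-2 (140), FM-3 (112), FM-5 (420).
Sum: 120 + 140 + 112 + 420 = 792.

792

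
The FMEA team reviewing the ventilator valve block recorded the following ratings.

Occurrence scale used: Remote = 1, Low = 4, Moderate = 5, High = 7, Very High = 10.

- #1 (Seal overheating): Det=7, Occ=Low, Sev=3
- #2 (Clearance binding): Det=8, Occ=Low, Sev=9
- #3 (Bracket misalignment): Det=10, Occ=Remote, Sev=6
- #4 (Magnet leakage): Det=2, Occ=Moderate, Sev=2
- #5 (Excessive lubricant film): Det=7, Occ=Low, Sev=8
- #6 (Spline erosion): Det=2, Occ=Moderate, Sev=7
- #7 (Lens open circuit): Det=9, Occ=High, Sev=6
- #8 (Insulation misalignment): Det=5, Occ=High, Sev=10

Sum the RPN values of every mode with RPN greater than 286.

1016

RPN = Severity × Occurrence × Detection:
  #1: 3 × 4 × 7 = 84
  #2: 9 × 4 × 8 = 288
  #3: 6 × 1 × 10 = 60
  #4: 2 × 5 × 2 = 20
  #5: 8 × 4 × 7 = 224
  #6: 7 × 5 × 2 = 70
  #7: 6 × 7 × 9 = 378
  #8: 10 × 7 × 5 = 350
RPN > 286: #2 (288), #7 (378), #8 (350).
Sum: 288 + 378 + 350 = 1016.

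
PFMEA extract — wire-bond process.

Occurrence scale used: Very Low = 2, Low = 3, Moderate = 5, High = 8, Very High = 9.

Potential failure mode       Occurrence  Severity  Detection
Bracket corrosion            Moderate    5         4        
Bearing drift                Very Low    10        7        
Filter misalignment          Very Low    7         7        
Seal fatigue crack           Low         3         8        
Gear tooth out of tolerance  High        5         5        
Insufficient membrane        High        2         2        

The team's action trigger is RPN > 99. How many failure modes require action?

3

RPN = Severity × Occurrence × Detection:
  Bracket corrosion: 5 × 5 × 4 = 100
  Bearing drift: 10 × 2 × 7 = 140
  Filter misalignment: 7 × 2 × 7 = 98
  Seal fatigue crack: 3 × 3 × 8 = 72
  Gear tooth out of tolerance: 5 × 8 × 5 = 200
  Insufficient membrane: 2 × 8 × 2 = 32
Modes with RPN > 99: Bracket corrosion (100), Bearing drift (140), Gear tooth out of tolerance (200) → 3.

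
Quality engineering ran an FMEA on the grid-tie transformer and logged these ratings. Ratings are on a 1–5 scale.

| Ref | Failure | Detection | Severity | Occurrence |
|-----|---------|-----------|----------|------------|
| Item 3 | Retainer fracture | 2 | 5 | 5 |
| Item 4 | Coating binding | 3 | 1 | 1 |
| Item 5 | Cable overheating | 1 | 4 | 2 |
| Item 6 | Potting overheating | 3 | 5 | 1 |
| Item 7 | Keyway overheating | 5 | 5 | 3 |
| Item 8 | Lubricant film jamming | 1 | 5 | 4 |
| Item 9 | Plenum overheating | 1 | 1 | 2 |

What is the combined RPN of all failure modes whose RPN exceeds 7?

168

RPN = Severity × Occurrence × Detection:
  Item 3: 5 × 5 × 2 = 50
  Item 4: 1 × 1 × 3 = 3
  Item 5: 4 × 2 × 1 = 8
  Item 6: 5 × 1 × 3 = 15
  Item 7: 5 × 3 × 5 = 75
  Item 8: 5 × 4 × 1 = 20
  Item 9: 1 × 2 × 1 = 2
RPN > 7: Item 3 (50), Item 5 (8), Item 6 (15), Item 7 (75), Item 8 (20).
Sum: 50 + 8 + 15 + 75 + 20 = 168.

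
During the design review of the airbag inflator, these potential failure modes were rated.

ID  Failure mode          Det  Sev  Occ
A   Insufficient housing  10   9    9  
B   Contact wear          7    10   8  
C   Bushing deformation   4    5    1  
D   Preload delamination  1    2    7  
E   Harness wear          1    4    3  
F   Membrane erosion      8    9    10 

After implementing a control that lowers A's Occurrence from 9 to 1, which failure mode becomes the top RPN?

F

RPN = Severity × Occurrence × Detection:
  A: 9 × 9 × 10 = 810
  B: 10 × 8 × 7 = 560
  C: 5 × 1 × 4 = 20
  D: 2 × 7 × 1 = 14
  E: 4 × 3 × 1 = 12
  F: 9 × 10 × 8 = 720
After action: A → 9 × 1 × 10 = 90.
Revised RPNs: F=720, B=560, A=90, C=20, D=14, E=12.
Highest is now F (720).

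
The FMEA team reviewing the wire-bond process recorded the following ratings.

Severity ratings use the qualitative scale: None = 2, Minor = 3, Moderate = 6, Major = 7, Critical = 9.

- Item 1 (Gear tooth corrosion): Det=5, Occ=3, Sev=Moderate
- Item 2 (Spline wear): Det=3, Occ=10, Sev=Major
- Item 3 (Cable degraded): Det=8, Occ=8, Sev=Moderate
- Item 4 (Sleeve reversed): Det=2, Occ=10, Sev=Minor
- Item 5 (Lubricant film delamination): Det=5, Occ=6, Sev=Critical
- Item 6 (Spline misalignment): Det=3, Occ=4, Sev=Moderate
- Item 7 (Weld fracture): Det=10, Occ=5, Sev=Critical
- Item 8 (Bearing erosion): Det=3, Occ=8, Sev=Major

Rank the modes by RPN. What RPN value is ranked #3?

RPN = Severity × Occurrence × Detection:
  Item 1: 6 × 3 × 5 = 90
  Item 2: 7 × 10 × 3 = 210
  Item 3: 6 × 8 × 8 = 384
  Item 4: 3 × 10 × 2 = 60
  Item 5: 9 × 6 × 5 = 270
  Item 6: 6 × 4 × 3 = 72
  Item 7: 9 × 5 × 10 = 450
  Item 8: 7 × 8 × 3 = 168
Sorted descending: 450, 384, 270, 210, 168, 90, 72, 60.
The third-highest RPN is 270 (Item 5).

270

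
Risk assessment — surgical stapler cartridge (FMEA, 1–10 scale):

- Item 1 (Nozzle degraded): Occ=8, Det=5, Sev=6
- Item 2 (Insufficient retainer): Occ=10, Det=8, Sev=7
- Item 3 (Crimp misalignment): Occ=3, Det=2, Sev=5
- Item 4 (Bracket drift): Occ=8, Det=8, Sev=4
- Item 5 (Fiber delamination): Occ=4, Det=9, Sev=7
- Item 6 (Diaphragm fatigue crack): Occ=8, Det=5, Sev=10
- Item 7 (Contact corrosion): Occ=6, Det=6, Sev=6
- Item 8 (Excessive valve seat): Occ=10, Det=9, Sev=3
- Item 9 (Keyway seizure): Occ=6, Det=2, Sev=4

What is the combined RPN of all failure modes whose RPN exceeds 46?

2242

RPN = Severity × Occurrence × Detection:
  Item 1: 6 × 8 × 5 = 240
  Item 2: 7 × 10 × 8 = 560
  Item 3: 5 × 3 × 2 = 30
  Item 4: 4 × 8 × 8 = 256
  Item 5: 7 × 4 × 9 = 252
  Item 6: 10 × 8 × 5 = 400
  Item 7: 6 × 6 × 6 = 216
  Item 8: 3 × 10 × 9 = 270
  Item 9: 4 × 6 × 2 = 48
RPN > 46: Item 1 (240), Item 2 (560), Item 4 (256), Item 5 (252), Item 6 (400), Item 7 (216), Item 8 (270), Item 9 (48).
Sum: 240 + 560 + 256 + 252 + 400 + 216 + 270 + 48 = 2242.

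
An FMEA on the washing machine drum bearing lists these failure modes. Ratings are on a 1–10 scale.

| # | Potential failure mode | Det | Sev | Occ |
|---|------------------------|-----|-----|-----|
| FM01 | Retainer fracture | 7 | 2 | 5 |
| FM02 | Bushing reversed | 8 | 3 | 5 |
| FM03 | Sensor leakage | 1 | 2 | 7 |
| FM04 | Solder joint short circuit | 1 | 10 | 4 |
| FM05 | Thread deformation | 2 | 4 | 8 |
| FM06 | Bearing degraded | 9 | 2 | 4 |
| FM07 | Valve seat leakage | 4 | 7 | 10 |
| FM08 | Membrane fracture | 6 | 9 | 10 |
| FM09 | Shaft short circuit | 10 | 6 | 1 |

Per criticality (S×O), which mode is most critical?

Criticality = Severity × Occurrence:
  FM01: 2 × 5 = 10
  FM02: 3 × 5 = 15
  FM03: 2 × 7 = 14
  FM04: 10 × 4 = 40
  FM05: 4 × 8 = 32
  FM06: 2 × 4 = 8
  FM07: 7 × 10 = 70
  FM08: 9 × 10 = 90
  FM09: 6 × 1 = 6
Highest criticality is 90 → FM08.

FM08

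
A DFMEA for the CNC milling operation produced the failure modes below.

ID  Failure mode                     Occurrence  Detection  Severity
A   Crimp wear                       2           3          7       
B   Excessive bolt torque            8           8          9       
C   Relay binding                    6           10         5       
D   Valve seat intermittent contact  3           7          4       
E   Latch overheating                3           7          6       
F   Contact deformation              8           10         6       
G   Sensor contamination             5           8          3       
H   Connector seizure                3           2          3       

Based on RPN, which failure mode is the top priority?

B

RPN = Severity × Occurrence × Detection:
  A: 7 × 2 × 3 = 42
  B: 9 × 8 × 8 = 576
  C: 5 × 6 × 10 = 300
  D: 4 × 3 × 7 = 84
  E: 6 × 3 × 7 = 126
  F: 6 × 8 × 10 = 480
  G: 3 × 5 × 8 = 120
  H: 3 × 3 × 2 = 18
Highest RPN is 576 → B.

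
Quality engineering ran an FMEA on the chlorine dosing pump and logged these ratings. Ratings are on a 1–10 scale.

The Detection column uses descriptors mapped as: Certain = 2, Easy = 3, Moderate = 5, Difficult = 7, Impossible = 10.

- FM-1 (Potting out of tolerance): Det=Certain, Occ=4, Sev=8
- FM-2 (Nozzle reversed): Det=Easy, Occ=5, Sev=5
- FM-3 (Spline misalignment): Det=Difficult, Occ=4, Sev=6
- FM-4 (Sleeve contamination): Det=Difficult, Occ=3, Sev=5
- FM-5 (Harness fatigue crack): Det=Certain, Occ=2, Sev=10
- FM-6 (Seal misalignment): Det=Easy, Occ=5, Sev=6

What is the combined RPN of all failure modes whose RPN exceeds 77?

RPN = Severity × Occurrence × Detection:
  FM-1: 8 × 4 × 2 = 64
  FM-2: 5 × 5 × 3 = 75
  FM-3: 6 × 4 × 7 = 168
  FM-4: 5 × 3 × 7 = 105
  FM-5: 10 × 2 × 2 = 40
  FM-6: 6 × 5 × 3 = 90
RPN > 77: FM-3 (168), FM-4 (105), FM-6 (90).
Sum: 168 + 105 + 90 = 363.

363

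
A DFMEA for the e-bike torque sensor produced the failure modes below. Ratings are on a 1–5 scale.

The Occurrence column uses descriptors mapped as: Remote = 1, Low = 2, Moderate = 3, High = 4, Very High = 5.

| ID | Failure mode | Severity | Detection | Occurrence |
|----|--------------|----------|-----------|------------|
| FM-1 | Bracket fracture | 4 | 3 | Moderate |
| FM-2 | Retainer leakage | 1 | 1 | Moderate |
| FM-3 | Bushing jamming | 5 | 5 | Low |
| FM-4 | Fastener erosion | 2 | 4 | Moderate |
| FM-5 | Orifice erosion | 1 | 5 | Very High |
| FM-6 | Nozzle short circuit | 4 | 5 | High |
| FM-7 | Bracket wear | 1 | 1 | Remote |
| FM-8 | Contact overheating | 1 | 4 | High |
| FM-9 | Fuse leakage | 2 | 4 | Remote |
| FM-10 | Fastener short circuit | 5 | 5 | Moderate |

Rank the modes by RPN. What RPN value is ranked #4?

36

RPN = Severity × Occurrence × Detection:
  FM-1: 4 × 3 × 3 = 36
  FM-2: 1 × 3 × 1 = 3
  FM-3: 5 × 2 × 5 = 50
  FM-4: 2 × 3 × 4 = 24
  FM-5: 1 × 5 × 5 = 25
  FM-6: 4 × 4 × 5 = 80
  FM-7: 1 × 1 × 1 = 1
  FM-8: 1 × 4 × 4 = 16
  FM-9: 2 × 1 × 4 = 8
  FM-10: 5 × 3 × 5 = 75
Sorted descending: 80, 75, 50, 36, 25, 24, 16, 8, 3, 1.
The fourth-highest RPN is 36 (FM-1).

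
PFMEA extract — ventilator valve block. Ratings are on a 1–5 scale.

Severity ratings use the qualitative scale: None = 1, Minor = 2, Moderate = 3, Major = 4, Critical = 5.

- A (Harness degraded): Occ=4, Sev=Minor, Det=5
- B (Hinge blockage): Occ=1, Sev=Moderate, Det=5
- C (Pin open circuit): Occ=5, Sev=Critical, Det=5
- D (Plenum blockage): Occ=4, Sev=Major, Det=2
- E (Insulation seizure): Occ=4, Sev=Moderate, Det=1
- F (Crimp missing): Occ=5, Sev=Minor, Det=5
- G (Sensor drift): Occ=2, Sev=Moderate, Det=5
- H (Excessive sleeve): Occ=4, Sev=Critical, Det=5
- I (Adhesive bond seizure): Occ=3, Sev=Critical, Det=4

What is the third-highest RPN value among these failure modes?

60

RPN = Severity × Occurrence × Detection:
  A: 2 × 4 × 5 = 40
  B: 3 × 1 × 5 = 15
  C: 5 × 5 × 5 = 125
  D: 4 × 4 × 2 = 32
  E: 3 × 4 × 1 = 12
  F: 2 × 5 × 5 = 50
  G: 3 × 2 × 5 = 30
  H: 5 × 4 × 5 = 100
  I: 5 × 3 × 4 = 60
Sorted descending: 125, 100, 60, 50, 40, 32, 30, 15, 12.
The third-highest RPN is 60 (I).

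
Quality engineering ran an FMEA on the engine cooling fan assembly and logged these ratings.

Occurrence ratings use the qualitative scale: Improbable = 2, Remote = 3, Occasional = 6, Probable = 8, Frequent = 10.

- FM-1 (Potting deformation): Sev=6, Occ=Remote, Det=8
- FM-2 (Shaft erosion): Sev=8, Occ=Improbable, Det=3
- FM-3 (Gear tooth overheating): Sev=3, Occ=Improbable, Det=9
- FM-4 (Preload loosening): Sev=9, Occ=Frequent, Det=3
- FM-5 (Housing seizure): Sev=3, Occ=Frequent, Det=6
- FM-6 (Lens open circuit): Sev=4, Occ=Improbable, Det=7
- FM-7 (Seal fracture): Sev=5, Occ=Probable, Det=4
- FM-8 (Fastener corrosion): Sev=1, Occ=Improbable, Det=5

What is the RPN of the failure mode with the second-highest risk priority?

RPN = Severity × Occurrence × Detection:
  FM-1: 6 × 3 × 8 = 144
  FM-2: 8 × 2 × 3 = 48
  FM-3: 3 × 2 × 9 = 54
  FM-4: 9 × 10 × 3 = 270
  FM-5: 3 × 10 × 6 = 180
  FM-6: 4 × 2 × 7 = 56
  FM-7: 5 × 8 × 4 = 160
  FM-8: 1 × 2 × 5 = 10
Sorted descending: 270, 180, 160, 144, 56, 54, 48, 10.
The second-highest RPN is 180 (FM-5).

180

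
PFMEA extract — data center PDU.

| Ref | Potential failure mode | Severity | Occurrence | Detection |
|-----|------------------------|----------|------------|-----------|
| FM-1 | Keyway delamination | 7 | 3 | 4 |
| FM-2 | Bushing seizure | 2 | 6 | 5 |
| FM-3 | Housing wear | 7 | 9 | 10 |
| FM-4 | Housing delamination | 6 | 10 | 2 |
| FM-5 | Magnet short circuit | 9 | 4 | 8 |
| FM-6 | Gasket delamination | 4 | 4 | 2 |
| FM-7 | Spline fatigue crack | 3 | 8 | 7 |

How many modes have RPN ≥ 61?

RPN = Severity × Occurrence × Detection:
  FM-1: 7 × 3 × 4 = 84
  FM-2: 2 × 6 × 5 = 60
  FM-3: 7 × 9 × 10 = 630
  FM-4: 6 × 10 × 2 = 120
  FM-5: 9 × 4 × 8 = 288
  FM-6: 4 × 4 × 2 = 32
  FM-7: 3 × 8 × 7 = 168
Modes with RPN ≥ 61: FM-1 (84), FM-3 (630), FM-4 (120), FM-5 (288), FM-7 (168) → 5.

5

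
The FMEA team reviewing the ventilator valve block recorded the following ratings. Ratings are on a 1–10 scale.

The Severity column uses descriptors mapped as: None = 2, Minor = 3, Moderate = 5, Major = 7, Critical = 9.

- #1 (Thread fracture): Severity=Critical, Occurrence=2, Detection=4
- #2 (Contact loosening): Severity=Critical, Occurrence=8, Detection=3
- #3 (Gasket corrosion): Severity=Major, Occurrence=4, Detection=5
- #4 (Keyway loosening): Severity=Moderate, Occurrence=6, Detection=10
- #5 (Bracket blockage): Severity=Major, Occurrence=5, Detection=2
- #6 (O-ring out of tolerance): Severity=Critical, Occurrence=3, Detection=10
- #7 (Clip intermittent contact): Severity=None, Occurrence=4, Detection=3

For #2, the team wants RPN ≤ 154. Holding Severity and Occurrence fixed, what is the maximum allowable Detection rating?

2

#2: S=9, O=8, D=3 → current RPN = 216.
Fixed product = 72. Need 72 × D ≤ 154, so D ≤ 154/72 = 2.14.
Maximum integer Detection rating = 2 (gives RPN 144; D=3 would give 216 > 154).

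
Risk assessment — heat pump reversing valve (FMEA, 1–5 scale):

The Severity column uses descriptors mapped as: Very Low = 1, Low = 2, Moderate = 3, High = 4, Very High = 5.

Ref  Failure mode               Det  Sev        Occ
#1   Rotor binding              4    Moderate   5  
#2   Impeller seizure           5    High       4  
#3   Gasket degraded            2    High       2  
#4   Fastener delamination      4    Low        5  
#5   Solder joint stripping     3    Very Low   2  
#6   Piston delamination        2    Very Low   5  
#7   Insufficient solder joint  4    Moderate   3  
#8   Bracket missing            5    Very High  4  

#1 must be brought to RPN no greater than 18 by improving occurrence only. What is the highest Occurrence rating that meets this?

#1: S=3, O=5, D=4 → current RPN = 60.
Fixed product = 12. Need 12 × O ≤ 18, so O ≤ 18/12 = 1.50.
Maximum integer Occurrence rating = 1 (gives RPN 12; O=2 would give 24 > 18).

1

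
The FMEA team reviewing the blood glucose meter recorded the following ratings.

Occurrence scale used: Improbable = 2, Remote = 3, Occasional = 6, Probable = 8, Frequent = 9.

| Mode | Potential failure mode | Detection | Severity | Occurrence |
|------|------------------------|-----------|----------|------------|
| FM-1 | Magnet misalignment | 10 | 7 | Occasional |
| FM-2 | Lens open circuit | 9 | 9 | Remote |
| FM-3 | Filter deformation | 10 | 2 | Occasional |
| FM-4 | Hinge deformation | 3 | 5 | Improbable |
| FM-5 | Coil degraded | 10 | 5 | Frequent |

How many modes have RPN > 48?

4

RPN = Severity × Occurrence × Detection:
  FM-1: 7 × 6 × 10 = 420
  FM-2: 9 × 3 × 9 = 243
  FM-3: 2 × 6 × 10 = 120
  FM-4: 5 × 2 × 3 = 30
  FM-5: 5 × 9 × 10 = 450
Modes with RPN > 48: FM-1 (420), FM-2 (243), FM-3 (120), FM-5 (450) → 4.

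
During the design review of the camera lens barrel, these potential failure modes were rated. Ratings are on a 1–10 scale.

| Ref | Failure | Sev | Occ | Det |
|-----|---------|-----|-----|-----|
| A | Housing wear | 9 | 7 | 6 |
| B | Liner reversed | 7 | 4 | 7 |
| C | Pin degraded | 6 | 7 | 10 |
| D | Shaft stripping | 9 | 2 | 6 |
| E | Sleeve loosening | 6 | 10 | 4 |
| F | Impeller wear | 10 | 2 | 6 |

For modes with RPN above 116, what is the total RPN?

RPN = Severity × Occurrence × Detection:
  A: 9 × 7 × 6 = 378
  B: 7 × 4 × 7 = 196
  C: 6 × 7 × 10 = 420
  D: 9 × 2 × 6 = 108
  E: 6 × 10 × 4 = 240
  F: 10 × 2 × 6 = 120
RPN > 116: A (378), B (196), C (420), E (240), F (120).
Sum: 378 + 196 + 420 + 240 + 120 = 1354.

1354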